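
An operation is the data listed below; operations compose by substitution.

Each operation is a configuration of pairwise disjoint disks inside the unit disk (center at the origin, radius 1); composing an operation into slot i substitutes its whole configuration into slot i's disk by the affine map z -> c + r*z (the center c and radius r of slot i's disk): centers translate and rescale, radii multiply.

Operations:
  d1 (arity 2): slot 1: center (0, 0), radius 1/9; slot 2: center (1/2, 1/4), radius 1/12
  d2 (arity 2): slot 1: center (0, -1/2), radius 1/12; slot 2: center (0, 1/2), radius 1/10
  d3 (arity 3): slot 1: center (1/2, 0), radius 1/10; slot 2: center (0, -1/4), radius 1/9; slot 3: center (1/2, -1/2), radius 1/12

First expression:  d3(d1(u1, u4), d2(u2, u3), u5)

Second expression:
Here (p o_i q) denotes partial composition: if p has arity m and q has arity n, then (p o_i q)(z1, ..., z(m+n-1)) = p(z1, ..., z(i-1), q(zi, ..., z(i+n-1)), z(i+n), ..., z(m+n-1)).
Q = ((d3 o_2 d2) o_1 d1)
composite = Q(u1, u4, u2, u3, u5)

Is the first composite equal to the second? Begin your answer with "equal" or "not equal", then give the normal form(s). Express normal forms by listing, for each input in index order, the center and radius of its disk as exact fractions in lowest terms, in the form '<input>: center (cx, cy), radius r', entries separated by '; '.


equal; the common form is u1: center (1/2, 0), radius 1/90; u2: center (0, -11/36), radius 1/108; u3: center (0, -7/36), radius 1/90; u4: center (11/20, 1/40), radius 1/120; u5: center (1/2, -1/2), radius 1/12

The first expression, normalized: u1: center (1/2, 0), radius 1/90; u2: center (0, -11/36), radius 1/108; u3: center (0, -7/36), radius 1/90; u4: center (11/20, 1/40), radius 1/120; u5: center (1/2, -1/2), radius 1/12
The second expression, normalized: u1: center (1/2, 0), radius 1/90; u2: center (0, -11/36), radius 1/108; u3: center (0, -7/36), radius 1/90; u4: center (11/20, 1/40), radius 1/120; u5: center (1/2, -1/2), radius 1/12
Same normal form: equal.


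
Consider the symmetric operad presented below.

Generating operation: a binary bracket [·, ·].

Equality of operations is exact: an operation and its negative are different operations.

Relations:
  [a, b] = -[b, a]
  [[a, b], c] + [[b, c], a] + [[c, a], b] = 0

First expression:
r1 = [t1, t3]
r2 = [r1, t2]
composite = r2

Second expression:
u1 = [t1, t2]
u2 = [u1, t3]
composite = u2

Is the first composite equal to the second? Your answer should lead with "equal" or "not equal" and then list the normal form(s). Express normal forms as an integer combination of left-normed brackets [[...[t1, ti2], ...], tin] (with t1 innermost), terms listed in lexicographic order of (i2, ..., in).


not equal; the first gives [[t1, t3], t2] and the second [[t1, t2], t3]

Normal form of the first expression: [[t1, t3], t2]
Normal form of the second expression: [[t1, t2], t3]
They disagree, so not equal.


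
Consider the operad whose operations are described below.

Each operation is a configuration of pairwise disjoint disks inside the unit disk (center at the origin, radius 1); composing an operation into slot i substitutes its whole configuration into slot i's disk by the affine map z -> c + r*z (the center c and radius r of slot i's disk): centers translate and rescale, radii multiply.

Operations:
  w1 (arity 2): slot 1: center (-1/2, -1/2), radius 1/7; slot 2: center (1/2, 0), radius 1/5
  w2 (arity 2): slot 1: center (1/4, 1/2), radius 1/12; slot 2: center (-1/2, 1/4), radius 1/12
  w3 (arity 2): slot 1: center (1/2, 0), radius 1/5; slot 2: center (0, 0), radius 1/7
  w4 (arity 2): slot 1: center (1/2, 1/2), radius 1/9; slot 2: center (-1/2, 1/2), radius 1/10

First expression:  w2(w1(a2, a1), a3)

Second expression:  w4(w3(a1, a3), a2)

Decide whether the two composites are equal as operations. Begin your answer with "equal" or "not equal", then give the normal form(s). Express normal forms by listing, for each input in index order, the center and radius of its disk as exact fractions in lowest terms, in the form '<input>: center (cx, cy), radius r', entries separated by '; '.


not equal — first a1: center (7/24, 1/2), radius 1/60; a2: center (5/24, 11/24), radius 1/84; a3: center (-1/2, 1/4), radius 1/12, second a1: center (5/9, 1/2), radius 1/45; a2: center (-1/2, 1/2), radius 1/10; a3: center (1/2, 1/2), radius 1/63

Reducing the first expression gives a1: center (7/24, 1/2), radius 1/60; a2: center (5/24, 11/24), radius 1/84; a3: center (-1/2, 1/4), radius 1/12
Reducing the second expression gives a1: center (5/9, 1/2), radius 1/45; a2: center (-1/2, 1/2), radius 1/10; a3: center (1/2, 1/2), radius 1/63
Different reductions; not equal.


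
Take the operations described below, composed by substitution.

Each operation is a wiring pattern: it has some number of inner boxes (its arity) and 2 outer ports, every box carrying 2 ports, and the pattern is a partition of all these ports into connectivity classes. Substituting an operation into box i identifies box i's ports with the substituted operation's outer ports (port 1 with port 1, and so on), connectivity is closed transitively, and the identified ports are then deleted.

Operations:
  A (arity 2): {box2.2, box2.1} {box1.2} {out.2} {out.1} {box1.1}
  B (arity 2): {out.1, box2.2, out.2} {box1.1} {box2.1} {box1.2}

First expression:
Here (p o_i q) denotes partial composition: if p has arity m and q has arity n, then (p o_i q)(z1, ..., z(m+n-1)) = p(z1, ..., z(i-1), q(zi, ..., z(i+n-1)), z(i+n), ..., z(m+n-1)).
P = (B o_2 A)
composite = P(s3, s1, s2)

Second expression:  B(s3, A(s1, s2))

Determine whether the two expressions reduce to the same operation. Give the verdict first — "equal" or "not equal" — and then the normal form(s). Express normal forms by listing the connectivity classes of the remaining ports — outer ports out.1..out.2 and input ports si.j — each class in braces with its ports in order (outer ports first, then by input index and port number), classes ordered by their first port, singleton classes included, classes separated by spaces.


equal — both sides give {out.1, out.2} {s1.1} {s1.2} {s2.1, s2.2} {s3.1} {s3.2}

In normal form, the first expression is {out.1, out.2} {s1.1} {s1.2} {s2.1, s2.2} {s3.1} {s3.2}
In normal form, the second expression is {out.1, out.2} {s1.1} {s1.2} {s2.1, s2.2} {s3.1} {s3.2}
Identical normal forms: equal.


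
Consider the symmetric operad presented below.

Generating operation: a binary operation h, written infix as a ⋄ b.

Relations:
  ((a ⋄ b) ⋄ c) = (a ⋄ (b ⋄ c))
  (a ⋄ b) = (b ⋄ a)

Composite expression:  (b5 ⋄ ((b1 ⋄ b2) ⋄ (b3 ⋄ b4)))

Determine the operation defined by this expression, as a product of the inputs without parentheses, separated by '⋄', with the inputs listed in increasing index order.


b1 ⋄ b2 ⋄ b3 ⋄ b4 ⋄ b5

With h associative and commutative, the b-input set is all that matters.
(b1 ⋄ b2) unparenthesizes to b1 ⋄ b2
(b3 ⋄ b4) unparenthesizes to b3 ⋄ b4
((b1 ⋄ b2) ⋄ (b3 ⋄ b4)) unparenthesizes to b1 ⋄ b2 ⋄ b3 ⋄ b4
(b5 ⋄ ((b1 ⋄ b2) ⋄ (b3 ⋄ b4))) unparenthesizes to b5 ⋄ b1 ⋄ b2 ⋄ b3 ⋄ b4
sorting the factors by input index: b1 ⋄ b2 ⋄ b3 ⋄ b4 ⋄ b5


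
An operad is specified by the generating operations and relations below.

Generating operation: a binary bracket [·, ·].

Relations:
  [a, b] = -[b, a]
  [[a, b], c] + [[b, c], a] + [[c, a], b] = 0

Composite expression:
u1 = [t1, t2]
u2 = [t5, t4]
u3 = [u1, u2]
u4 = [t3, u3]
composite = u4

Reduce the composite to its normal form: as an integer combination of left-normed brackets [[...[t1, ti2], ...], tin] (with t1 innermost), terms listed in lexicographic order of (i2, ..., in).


[[[[t1, t2], t4], t5], t3] - [[[[t1, t2], t5], t4], t3]

Left-normed coefficients sit on the t1-initial expansion words.
Composite bracket: [t3, [[t1, t2], [t5, t4]]]
Expanding via [a, b] = ab - ba: 16 signed words (2^4 = 16).
Only words starting with t1 matter:
  t1t2t4t5t3 (sign +1) contributes +[[[[t1, t2], t4], t5], t3]
  t1t2t5t4t3 (sign -1) contributes -[[[[t1, t2], t5], t4], t3]


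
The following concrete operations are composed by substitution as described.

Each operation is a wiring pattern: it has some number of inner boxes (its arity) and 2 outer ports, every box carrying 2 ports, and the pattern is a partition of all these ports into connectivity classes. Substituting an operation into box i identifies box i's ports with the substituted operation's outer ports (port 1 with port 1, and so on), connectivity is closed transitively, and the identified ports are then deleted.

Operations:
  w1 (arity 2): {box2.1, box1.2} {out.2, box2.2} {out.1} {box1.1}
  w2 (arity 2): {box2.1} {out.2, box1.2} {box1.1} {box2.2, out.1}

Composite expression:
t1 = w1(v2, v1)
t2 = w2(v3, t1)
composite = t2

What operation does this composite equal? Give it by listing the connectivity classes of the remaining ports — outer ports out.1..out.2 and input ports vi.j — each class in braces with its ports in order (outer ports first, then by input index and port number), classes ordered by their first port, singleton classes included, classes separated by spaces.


{out.1, v1.2} {out.2, v3.2} {v1.1, v2.2} {v2.1} {v3.1}

After gluing at w2, chains via deleted ports link the v-ports.
composing w1 on (v2, v1), with out.j its own outer ports: {out.1} {out.2, v1.2} {v1.1, v2.2} {v2.1}
composing w2 on (v3, v2, v1), with out.j its own outer ports: {out.1, v1.2} {out.2, v3.2} {v1.1, v2.2} {v2.1} {v3.1}


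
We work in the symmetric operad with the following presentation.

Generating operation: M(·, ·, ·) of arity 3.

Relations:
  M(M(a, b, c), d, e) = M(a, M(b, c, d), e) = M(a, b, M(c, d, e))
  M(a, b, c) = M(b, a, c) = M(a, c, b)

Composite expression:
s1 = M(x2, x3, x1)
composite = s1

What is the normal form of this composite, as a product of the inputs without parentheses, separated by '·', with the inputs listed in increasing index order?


x1 · x2 · x3


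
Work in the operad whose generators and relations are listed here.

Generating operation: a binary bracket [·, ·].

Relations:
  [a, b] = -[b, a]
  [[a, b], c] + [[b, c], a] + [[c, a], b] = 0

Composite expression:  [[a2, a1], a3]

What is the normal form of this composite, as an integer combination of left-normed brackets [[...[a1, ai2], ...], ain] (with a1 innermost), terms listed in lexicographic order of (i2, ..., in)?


Skip Jacobi rewriting: expand, keep a1-initial words, read off terms.
Composite bracket: [[a2, a1], a3]
Expanding via [a, b] = ab - ba: 4 signed words (2^2 = 4).
Only words starting with a1 matter:
  the word a1a2a3 carries sign -1 and contributes -[[a1, a2], a3]

-[[a1, a2], a3]


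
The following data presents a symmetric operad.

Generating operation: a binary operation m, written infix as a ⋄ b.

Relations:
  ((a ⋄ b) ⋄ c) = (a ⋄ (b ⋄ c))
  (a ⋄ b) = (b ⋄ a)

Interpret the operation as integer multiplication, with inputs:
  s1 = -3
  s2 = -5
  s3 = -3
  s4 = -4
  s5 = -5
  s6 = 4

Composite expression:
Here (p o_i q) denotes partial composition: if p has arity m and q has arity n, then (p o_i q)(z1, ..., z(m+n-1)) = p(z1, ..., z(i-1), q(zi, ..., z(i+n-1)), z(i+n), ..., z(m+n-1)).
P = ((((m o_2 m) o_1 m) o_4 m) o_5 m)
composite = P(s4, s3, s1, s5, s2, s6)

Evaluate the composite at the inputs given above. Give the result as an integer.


-3600

(s4 ⋄ s3) = 12
(s2 ⋄ s6) = -20
(s5 ⋄ (s2 ⋄ s6)) = 100
(s1 ⋄ (s5 ⋄ (s2 ⋄ s6))) = -300
((s4 ⋄ s3) ⋄ (s1 ⋄ (s5 ⋄ (s2 ⋄ s6)))) = -3600


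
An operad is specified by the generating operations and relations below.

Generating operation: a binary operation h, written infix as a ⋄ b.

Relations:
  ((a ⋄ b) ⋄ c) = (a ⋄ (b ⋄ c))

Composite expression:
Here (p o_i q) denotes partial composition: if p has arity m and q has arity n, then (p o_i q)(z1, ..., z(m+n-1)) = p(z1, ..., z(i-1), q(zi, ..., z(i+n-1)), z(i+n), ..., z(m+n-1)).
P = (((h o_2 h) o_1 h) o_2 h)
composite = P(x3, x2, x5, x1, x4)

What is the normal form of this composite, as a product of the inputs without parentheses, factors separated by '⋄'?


Associativity of h dissolves the nesting; only the x-input order survives.
(x2 ⋄ x5) collapses to x2 ⋄ x5
(x3 ⋄ (x2 ⋄ x5)) collapses to x3 ⋄ x2 ⋄ x5
(x1 ⋄ x4) collapses to x1 ⋄ x4
((x3 ⋄ (x2 ⋄ x5)) ⋄ (x1 ⋄ x4)) collapses to x3 ⋄ x2 ⋄ x5 ⋄ x1 ⋄ x4

x3 ⋄ x2 ⋄ x5 ⋄ x1 ⋄ x4


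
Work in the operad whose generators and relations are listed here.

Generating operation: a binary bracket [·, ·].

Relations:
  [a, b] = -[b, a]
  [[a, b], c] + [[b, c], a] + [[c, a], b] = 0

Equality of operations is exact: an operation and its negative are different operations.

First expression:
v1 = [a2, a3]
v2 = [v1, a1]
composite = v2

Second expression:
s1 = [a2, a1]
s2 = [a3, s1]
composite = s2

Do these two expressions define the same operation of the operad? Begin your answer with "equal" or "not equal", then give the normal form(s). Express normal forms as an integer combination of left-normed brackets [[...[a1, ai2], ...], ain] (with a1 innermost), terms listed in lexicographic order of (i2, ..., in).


The first composite normalizes to -[[a1, a2], a3] + [[a1, a3], a2]
The second composite normalizes to [[a1, a2], a3]
Distinct normal forms: not equal.

not equal: they reduce to -[[a1, a2], a3] + [[a1, a3], a2] and [[a1, a2], a3]


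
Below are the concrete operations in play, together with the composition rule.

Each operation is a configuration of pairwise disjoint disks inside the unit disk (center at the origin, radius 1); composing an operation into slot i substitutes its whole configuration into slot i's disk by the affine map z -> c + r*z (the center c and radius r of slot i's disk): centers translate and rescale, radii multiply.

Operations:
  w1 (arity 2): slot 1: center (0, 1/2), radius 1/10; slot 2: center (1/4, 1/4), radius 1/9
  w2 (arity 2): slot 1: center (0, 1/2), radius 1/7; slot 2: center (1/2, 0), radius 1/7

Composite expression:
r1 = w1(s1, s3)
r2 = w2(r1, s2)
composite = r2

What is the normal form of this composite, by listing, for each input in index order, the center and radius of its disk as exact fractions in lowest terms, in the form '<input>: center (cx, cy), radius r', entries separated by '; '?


Only the slot chain above each s matters under w2; compose those maps.
input s1: composing its 2 substitution steps yields center (0, 4/7), radius 1/70
input s3: composing its 2 substitution steps yields center (1/28, 15/28), radius 1/63
input s2: composing its 1 substitution step yields center (1/2, 0), radius 1/7

s1: center (0, 4/7), radius 1/70; s2: center (1/2, 0), radius 1/7; s3: center (1/28, 15/28), radius 1/63


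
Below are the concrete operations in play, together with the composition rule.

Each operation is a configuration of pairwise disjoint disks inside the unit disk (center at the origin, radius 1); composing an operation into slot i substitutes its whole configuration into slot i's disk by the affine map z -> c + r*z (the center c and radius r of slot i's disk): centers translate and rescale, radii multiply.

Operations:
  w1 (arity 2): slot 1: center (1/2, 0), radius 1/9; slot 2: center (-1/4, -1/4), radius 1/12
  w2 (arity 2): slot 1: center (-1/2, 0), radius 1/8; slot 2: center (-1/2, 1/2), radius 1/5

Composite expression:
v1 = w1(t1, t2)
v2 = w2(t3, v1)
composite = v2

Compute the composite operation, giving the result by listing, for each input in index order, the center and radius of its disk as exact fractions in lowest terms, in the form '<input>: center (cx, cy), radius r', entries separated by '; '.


t1: center (-2/5, 1/2), radius 1/45; t2: center (-11/20, 9/20), radius 1/60; t3: center (-1/2, 0), radius 1/8

Nesting under w2 composes maps z -> c + r*z down each t-path.
input t3: composing its 1 substitution step yields center (-1/2, 0), radius 1/8
input t1: composing its 2 substitution steps yields center (-2/5, 1/2), radius 1/45
input t2: composing its 2 substitution steps yields center (-11/20, 9/20), radius 1/60


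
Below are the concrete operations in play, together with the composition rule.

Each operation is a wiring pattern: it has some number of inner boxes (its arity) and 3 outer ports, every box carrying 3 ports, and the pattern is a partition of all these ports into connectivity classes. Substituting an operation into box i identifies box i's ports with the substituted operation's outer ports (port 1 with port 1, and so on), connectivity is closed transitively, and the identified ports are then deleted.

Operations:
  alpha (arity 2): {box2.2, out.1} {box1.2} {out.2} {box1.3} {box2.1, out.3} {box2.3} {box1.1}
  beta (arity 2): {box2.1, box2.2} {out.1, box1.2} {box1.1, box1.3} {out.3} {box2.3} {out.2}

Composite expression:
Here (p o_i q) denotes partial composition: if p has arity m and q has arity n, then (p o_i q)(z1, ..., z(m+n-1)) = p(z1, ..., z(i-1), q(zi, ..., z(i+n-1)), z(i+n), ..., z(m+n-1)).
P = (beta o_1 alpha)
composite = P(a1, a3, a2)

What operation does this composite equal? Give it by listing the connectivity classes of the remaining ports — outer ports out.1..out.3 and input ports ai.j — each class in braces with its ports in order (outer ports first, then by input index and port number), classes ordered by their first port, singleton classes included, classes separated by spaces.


Treat the ports identified at beta as solder joints: merge, then drop.
through alpha, on inputs (a1, a3): {out.1, a3.2} {out.2} {out.3, a3.1} {a1.1} {a1.2} {a1.3} {a3.3} (out.j = stage outer ports)
through beta, on inputs (a1, a3, a2): {out.1} {out.2} {out.3} {a1.1} {a1.2} {a1.3} {a2.1, a2.2} {a2.3} {a3.1, a3.2} {a3.3} (out.j = stage outer ports)

{out.1} {out.2} {out.3} {a1.1} {a1.2} {a1.3} {a2.1, a2.2} {a2.3} {a3.1, a3.2} {a3.3}


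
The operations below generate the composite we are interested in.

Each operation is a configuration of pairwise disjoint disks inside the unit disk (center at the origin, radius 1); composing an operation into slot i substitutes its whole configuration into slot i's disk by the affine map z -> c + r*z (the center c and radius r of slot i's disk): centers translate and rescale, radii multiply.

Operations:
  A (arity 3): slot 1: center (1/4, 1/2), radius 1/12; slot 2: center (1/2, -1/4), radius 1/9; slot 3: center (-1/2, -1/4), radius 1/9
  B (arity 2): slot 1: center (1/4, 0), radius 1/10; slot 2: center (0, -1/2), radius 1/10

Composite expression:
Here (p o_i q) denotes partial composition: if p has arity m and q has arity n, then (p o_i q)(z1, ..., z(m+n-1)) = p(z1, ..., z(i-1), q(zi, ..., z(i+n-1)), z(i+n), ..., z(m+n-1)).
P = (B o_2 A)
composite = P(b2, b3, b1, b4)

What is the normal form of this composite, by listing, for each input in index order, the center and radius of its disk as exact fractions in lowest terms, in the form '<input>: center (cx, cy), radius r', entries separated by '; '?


b1: center (1/20, -21/40), radius 1/90; b2: center (1/4, 0), radius 1/10; b3: center (1/40, -9/20), radius 1/120; b4: center (-1/20, -21/40), radius 1/90

Each b-disk chains the slot maps above it in B; radii multiply.
b2: after 1 affine step, its disk has center (1/4, 0), radius 1/10
b3: after 2 affine steps, its disk has center (1/40, -9/20), radius 1/120
b1: after 2 affine steps, its disk has center (1/20, -21/40), radius 1/90
b4: after 2 affine steps, its disk has center (-1/20, -21/40), radius 1/90


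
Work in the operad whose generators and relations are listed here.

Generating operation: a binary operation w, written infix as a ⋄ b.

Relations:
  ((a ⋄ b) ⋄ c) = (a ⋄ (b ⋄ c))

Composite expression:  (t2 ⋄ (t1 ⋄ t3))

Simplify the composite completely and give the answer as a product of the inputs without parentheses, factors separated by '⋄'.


t2 ⋄ t1 ⋄ t3


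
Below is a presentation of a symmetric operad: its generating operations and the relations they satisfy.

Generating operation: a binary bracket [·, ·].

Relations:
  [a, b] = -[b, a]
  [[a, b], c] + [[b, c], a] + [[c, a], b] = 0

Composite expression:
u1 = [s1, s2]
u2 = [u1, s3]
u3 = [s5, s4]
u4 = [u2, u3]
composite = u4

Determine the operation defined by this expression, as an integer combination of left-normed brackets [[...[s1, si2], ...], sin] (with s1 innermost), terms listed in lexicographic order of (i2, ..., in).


-[[[[s1, s2], s3], s4], s5] + [[[[s1, s2], s3], s5], s4]

Left-normed coefficients sit on the s1-initial expansion words.
Composite bracket: [[[s1, s2], s3], [s5, s4]]
Applying ab - ba throughout gives 16 signed words (2^4 = 16).
Coefficients come from the s1-initial words:
  from s1s2s3s4s5, sign -1: term -[[[[s1, s2], s3], s4], s5]
  from s1s2s3s5s4, sign +1: term +[[[[s1, s2], s3], s5], s4]


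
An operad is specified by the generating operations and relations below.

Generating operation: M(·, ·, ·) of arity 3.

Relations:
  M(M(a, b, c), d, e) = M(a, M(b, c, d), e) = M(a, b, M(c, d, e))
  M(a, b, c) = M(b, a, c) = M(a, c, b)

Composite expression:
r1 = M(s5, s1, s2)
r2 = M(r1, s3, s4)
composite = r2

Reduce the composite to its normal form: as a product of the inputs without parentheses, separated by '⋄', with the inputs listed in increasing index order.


Key point: M commutes, so take the s-inputs in any fixed order.
M(s5, s1, s2) spells out as s5 ⋄ s1 ⋄ s2
M(M(s5, s1, s2), s3, s4) spells out as s5 ⋄ s1 ⋄ s2 ⋄ s3 ⋄ s4
putting the inputs in ascending order: s1 ⋄ s2 ⋄ s3 ⋄ s4 ⋄ s5

s1 ⋄ s2 ⋄ s3 ⋄ s4 ⋄ s5


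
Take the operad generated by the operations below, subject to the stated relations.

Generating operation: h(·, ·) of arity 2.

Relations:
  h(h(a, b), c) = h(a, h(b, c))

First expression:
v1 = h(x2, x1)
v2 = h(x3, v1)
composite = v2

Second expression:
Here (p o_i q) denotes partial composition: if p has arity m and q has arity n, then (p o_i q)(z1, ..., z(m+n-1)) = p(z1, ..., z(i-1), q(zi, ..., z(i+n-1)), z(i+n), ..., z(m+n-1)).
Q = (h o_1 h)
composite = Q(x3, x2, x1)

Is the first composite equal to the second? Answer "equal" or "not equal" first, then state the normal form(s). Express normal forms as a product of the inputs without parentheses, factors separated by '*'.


The first composite normalizes to x3 * x2 * x1
The second composite normalizes to x3 * x2 * x1
One common form — equal.

equal: each reduces to x3 * x2 * x1


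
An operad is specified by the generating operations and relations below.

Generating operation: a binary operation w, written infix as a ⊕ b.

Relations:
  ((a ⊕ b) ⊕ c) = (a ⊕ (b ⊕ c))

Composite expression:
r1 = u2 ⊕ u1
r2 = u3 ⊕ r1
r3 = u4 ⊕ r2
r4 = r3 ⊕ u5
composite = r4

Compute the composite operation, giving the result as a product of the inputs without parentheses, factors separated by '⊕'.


u4 ⊕ u3 ⊕ u2 ⊕ u1 ⊕ u5

Associativity of w dissolves the nesting; only the u-input order survives.
(u2 ⊕ u1) spells out as u2 ⊕ u1
(u3 ⊕ (u2 ⊕ u1)) spells out as u3 ⊕ u2 ⊕ u1
(u4 ⊕ (u3 ⊕ (u2 ⊕ u1))) spells out as u4 ⊕ u3 ⊕ u2 ⊕ u1
((u4 ⊕ (u3 ⊕ (u2 ⊕ u1))) ⊕ u5) spells out as u4 ⊕ u3 ⊕ u2 ⊕ u1 ⊕ u5


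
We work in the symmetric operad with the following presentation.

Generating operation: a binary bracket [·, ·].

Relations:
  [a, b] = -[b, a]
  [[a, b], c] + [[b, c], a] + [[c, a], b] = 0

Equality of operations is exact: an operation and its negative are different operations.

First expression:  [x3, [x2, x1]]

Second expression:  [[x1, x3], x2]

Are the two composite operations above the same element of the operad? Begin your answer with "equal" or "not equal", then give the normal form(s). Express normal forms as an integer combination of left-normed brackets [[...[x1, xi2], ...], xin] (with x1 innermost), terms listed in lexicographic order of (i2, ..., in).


Reducing the first expression gives [[x1, x2], x3]
Reducing the second expression gives [[x1, x3], x2]
The normal forms differ: not equal.

not equal: they reduce to [[x1, x2], x3] and [[x1, x3], x2]


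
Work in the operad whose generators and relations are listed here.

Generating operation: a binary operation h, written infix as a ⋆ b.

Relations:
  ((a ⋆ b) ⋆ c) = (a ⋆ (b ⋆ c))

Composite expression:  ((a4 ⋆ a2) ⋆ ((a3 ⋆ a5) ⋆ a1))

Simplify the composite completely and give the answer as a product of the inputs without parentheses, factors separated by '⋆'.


Key point: h is associative — brackets drop, the a-order remains.
(a4 ⋆ a2) unparenthesizes to a4 ⋆ a2
(a3 ⋆ a5) unparenthesizes to a3 ⋆ a5
((a3 ⋆ a5) ⋆ a1) unparenthesizes to a3 ⋆ a5 ⋆ a1
((a4 ⋆ a2) ⋆ ((a3 ⋆ a5) ⋆ a1)) unparenthesizes to a4 ⋆ a2 ⋆ a3 ⋆ a5 ⋆ a1

a4 ⋆ a2 ⋆ a3 ⋆ a5 ⋆ a1


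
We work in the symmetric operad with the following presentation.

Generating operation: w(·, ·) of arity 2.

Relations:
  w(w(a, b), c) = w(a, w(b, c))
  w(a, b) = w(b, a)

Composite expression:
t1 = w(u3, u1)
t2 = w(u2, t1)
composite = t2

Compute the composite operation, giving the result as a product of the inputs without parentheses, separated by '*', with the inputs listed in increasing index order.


Reordering under w is free, so list the u-inputs canonically.
w(u3, u1) flattens to u3 * u1
w(u2, w(u3, u1)) flattens to u2 * u3 * u1
sorting the factors by input index: u1 * u2 * u3

u1 * u2 * u3


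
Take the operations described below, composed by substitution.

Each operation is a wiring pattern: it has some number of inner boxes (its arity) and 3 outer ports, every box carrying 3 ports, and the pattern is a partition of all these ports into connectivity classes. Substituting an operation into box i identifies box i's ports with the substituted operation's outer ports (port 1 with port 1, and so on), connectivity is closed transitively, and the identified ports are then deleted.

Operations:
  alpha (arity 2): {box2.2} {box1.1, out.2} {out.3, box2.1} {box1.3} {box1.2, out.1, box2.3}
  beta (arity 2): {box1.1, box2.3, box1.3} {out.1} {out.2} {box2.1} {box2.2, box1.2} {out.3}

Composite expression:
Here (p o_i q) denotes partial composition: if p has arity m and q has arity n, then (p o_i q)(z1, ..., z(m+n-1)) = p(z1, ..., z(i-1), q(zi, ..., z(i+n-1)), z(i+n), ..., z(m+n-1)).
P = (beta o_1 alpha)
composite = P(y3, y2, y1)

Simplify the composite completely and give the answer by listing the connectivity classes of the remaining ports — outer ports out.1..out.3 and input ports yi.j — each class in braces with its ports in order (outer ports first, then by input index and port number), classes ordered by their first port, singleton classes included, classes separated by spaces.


{out.1} {out.2} {out.3} {y1.1} {y1.2, y3.1} {y1.3, y2.1, y2.3, y3.2} {y2.2} {y3.3}

After gluing at beta, chains via deleted ports link the y-ports.
the subtree at alpha composes to {out.1, y2.3, y3.2} {out.2, y3.1} {out.3, y2.1} {y2.2} {y3.3} on (y3, y2); out.j = own outer ports
the subtree at beta composes to {out.1} {out.2} {out.3} {y1.1} {y1.2, y3.1} {y1.3, y2.1, y2.3, y3.2} {y2.2} {y3.3} on (y3, y2, y1); out.j = own outer ports


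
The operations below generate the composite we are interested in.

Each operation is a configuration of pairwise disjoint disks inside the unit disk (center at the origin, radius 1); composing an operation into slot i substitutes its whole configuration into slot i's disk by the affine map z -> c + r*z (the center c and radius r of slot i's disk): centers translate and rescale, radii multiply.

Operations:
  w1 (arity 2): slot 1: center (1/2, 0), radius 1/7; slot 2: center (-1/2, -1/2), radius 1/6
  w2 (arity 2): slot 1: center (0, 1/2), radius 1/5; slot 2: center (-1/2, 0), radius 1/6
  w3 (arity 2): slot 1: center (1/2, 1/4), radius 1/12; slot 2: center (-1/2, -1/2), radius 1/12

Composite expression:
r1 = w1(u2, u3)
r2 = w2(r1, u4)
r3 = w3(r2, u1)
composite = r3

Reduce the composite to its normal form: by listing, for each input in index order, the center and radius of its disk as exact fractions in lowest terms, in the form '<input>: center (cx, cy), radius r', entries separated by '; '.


Affine substitution under w3: radii multiply and u-centers shift.
tracing u2 down its 3-map path: center (61/120, 7/24), radius 1/420
tracing u3 down its 3-map path: center (59/120, 17/60), radius 1/360
tracing u4 down its 2-map path: center (11/24, 1/4), radius 1/72
tracing u1 down its 1-map path: center (-1/2, -1/2), radius 1/12

u1: center (-1/2, -1/2), radius 1/12; u2: center (61/120, 7/24), radius 1/420; u3: center (59/120, 17/60), radius 1/360; u4: center (11/24, 1/4), radius 1/72


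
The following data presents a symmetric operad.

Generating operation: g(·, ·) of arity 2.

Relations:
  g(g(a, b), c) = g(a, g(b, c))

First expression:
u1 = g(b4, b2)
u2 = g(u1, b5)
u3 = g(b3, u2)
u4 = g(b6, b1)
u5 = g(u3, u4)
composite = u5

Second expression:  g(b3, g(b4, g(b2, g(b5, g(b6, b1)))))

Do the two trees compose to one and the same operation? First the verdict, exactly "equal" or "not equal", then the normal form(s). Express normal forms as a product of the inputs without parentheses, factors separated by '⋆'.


equal; both compose to b3 ⋆ b4 ⋆ b2 ⋆ b5 ⋆ b6 ⋆ b1

In normal form, the first expression is b3 ⋆ b4 ⋆ b2 ⋆ b5 ⋆ b6 ⋆ b1
In normal form, the second expression is b3 ⋆ b4 ⋆ b2 ⋆ b5 ⋆ b6 ⋆ b1
One common form — equal.


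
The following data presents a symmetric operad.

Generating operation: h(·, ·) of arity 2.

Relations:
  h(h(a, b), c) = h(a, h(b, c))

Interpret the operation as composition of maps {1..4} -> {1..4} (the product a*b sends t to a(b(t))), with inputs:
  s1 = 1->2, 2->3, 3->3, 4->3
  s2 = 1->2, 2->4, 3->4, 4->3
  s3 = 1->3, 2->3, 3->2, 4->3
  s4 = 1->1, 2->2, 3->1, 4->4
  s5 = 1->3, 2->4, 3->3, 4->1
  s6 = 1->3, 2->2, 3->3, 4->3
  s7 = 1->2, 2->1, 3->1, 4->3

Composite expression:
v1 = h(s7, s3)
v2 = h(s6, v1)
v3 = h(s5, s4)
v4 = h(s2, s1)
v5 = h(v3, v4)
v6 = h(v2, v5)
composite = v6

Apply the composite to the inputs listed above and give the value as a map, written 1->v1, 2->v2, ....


1->3, 2->3, 3->3, 4->3


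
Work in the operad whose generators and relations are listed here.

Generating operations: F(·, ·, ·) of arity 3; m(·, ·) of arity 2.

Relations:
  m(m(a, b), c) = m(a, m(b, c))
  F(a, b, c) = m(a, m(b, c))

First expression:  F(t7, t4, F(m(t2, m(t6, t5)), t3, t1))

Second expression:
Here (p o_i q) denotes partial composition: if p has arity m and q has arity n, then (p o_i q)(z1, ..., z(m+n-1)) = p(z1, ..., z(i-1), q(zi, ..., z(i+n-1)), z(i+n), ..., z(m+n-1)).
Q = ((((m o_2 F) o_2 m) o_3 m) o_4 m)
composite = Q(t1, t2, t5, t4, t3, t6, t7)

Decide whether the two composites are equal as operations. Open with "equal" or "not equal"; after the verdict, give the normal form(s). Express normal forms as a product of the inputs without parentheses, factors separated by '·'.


not equal; first: t7 · t4 · t2 · t6 · t5 · t3 · t1; second: t1 · t2 · t5 · t4 · t3 · t6 · t7

Reducing the first expression gives t7 · t4 · t2 · t6 · t5 · t3 · t1
Reducing the second expression gives t1 · t2 · t5 · t4 · t3 · t6 · t7
Different reductions; not equal.


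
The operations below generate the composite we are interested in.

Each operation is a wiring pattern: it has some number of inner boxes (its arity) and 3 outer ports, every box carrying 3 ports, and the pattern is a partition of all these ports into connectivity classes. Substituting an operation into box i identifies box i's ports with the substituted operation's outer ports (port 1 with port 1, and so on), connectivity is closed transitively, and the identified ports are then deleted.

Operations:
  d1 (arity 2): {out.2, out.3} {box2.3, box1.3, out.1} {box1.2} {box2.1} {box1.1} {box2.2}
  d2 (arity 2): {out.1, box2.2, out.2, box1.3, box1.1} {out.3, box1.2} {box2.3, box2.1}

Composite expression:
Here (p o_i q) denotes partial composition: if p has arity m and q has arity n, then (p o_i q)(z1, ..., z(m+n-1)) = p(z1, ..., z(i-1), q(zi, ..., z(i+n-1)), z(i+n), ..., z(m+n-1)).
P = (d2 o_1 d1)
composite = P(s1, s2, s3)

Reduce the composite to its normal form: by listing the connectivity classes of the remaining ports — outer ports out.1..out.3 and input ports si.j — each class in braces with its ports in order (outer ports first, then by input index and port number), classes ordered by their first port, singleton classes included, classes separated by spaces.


{out.1, out.2, out.3, s1.3, s2.3, s3.2} {s1.1} {s1.2} {s2.1} {s2.2} {s3.1, s3.3}

Reachability decides: close wires over d2-identified ports.
after d1, the pattern on (s1, s2) reads {out.1, s1.3, s2.3} {out.2, out.3} {s1.1} {s1.2} {s2.1} {s2.2} (out.j = its outer ports)
after d2, the pattern on (s1, s2, s3) reads {out.1, out.2, out.3, s1.3, s2.3, s3.2} {s1.1} {s1.2} {s2.1} {s2.2} {s3.1, s3.3} (out.j = its outer ports)


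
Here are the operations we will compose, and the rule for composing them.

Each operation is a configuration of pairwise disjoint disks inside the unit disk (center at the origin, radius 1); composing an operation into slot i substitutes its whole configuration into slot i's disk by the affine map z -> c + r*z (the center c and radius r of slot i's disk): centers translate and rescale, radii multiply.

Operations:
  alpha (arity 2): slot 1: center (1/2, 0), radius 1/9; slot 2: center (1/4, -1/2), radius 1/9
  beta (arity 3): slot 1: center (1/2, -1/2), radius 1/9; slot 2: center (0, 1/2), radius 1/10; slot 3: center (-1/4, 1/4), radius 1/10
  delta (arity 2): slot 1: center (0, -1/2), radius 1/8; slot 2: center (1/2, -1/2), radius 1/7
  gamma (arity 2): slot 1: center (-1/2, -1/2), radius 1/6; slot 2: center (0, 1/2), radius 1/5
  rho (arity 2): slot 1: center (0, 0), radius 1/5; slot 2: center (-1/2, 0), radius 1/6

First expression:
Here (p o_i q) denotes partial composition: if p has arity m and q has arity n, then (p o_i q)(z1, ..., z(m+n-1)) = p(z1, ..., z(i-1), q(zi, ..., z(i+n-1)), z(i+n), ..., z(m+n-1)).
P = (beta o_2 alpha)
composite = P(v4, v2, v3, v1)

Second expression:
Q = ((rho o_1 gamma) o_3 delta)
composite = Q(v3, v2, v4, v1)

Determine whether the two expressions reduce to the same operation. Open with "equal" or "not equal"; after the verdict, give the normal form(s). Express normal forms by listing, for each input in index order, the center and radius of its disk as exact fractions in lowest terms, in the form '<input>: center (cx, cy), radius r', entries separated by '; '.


not equal; first: v1: center (-1/4, 1/4), radius 1/10; v2: center (1/20, 1/2), radius 1/90; v3: center (1/40, 9/20), radius 1/90; v4: center (1/2, -1/2), radius 1/9; second: v1: center (-5/12, -1/12), radius 1/42; v2: center (0, 1/10), radius 1/25; v3: center (-1/10, -1/10), radius 1/30; v4: center (-1/2, -1/12), radius 1/48

The first expression, normalized: v1: center (-1/4, 1/4), radius 1/10; v2: center (1/20, 1/2), radius 1/90; v3: center (1/40, 9/20), radius 1/90; v4: center (1/2, -1/2), radius 1/9
The second expression, normalized: v1: center (-5/12, -1/12), radius 1/42; v2: center (0, 1/10), radius 1/25; v3: center (-1/10, -1/10), radius 1/30; v4: center (-1/2, -1/12), radius 1/48
Distinct normal forms: not equal.


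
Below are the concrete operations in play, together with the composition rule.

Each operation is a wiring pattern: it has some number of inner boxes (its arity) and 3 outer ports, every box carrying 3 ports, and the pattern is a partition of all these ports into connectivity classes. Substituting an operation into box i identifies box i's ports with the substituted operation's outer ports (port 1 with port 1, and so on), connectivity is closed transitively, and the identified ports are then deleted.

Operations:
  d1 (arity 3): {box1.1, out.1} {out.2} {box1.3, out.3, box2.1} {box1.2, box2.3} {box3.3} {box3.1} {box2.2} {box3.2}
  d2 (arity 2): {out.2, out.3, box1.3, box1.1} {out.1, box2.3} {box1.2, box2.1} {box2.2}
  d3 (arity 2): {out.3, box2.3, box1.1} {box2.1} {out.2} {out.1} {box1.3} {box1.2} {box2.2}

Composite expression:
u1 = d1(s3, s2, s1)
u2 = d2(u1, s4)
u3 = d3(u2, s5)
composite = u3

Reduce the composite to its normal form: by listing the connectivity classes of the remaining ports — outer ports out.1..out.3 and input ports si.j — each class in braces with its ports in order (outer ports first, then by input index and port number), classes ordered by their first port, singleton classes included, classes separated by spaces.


Connectivity passes through glued d3-boundaries; trace each wire chain.
the subtree at d1 composes to {out.1, s3.1} {out.2} {out.3, s2.1, s3.3} {s1.1} {s1.2} {s1.3} {s2.2} {s2.3, s3.2} on (s3, s2, s1); out.j = own outer ports
the subtree at d2 composes to {out.1, s4.3} {out.2, out.3, s2.1, s3.1, s3.3} {s1.1} {s1.2} {s1.3} {s2.2} {s2.3, s3.2} {s4.1} {s4.2} on (s3, s2, s1, s4); out.j = own outer ports
the subtree at d3 composes to {out.1} {out.2} {out.3, s4.3, s5.3} {s1.1} {s1.2} {s1.3} {s2.1, s3.1, s3.3} {s2.2} {s2.3, s3.2} {s4.1} {s4.2} {s5.1} {s5.2} on (s3, s2, s1, s4, s5); out.j = own outer ports

{out.1} {out.2} {out.3, s4.3, s5.3} {s1.1} {s1.2} {s1.3} {s2.1, s3.1, s3.3} {s2.2} {s2.3, s3.2} {s4.1} {s4.2} {s5.1} {s5.2}


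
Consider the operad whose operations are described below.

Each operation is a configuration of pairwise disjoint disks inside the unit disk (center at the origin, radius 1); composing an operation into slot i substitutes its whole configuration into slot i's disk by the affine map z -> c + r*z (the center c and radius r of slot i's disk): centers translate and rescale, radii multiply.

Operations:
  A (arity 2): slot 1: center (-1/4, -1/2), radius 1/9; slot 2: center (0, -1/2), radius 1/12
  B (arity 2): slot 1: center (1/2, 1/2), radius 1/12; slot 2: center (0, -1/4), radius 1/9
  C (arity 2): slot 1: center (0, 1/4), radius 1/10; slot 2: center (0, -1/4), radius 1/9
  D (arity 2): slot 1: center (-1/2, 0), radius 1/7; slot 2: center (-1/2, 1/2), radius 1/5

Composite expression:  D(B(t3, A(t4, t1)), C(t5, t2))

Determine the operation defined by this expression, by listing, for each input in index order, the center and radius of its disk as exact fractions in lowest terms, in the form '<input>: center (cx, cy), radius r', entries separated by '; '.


t1: center (-1/2, -11/252), radius 1/756; t2: center (-1/2, 9/20), radius 1/45; t3: center (-3/7, 1/14), radius 1/84; t4: center (-127/252, -11/252), radius 1/567; t5: center (-1/2, 11/20), radius 1/50

Only the slot chain above each t matters under D; compose those maps.
tracing t3 down its 2-map path: center (-3/7, 1/14), radius 1/84
tracing t4 down its 3-map path: center (-127/252, -11/252), radius 1/567
tracing t1 down its 3-map path: center (-1/2, -11/252), radius 1/756
tracing t5 down its 2-map path: center (-1/2, 11/20), radius 1/50
tracing t2 down its 2-map path: center (-1/2, 9/20), radius 1/45


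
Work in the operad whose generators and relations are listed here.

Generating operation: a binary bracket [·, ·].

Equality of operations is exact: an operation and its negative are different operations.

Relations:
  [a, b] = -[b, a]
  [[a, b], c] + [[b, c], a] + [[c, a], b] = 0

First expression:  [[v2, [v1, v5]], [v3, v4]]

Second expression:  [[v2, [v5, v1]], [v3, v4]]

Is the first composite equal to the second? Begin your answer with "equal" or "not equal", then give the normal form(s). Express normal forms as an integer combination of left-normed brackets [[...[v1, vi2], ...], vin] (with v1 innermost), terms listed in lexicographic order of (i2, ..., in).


not equal — first -[[[[v1, v5], v2], v3], v4] + [[[[v1, v5], v2], v4], v3], second [[[[v1, v5], v2], v3], v4] - [[[[v1, v5], v2], v4], v3]

The first expression, normalized: -[[[[v1, v5], v2], v3], v4] + [[[[v1, v5], v2], v4], v3]
The second expression, normalized: [[[[v1, v5], v2], v3], v4] - [[[[v1, v5], v2], v4], v3]
Distinct normal forms: not equal.


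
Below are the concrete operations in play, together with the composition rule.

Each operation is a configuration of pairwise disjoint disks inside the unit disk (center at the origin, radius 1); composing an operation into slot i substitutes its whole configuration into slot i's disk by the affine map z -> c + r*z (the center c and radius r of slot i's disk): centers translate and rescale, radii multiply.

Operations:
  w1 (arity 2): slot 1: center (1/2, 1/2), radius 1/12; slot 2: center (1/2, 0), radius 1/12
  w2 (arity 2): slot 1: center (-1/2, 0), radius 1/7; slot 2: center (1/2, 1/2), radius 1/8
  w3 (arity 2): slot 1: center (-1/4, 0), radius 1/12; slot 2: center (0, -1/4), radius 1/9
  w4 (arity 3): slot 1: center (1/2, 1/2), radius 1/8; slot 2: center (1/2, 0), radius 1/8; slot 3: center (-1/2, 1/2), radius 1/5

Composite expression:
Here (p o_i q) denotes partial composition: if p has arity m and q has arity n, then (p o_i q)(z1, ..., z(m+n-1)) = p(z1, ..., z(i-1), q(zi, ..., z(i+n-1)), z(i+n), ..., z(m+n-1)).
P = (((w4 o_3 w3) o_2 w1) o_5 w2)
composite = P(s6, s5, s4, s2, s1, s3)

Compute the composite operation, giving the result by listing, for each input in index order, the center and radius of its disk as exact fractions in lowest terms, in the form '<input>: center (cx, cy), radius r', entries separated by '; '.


Each s-disk chains the slot maps above it in w4; radii multiply.
input s6: applying the 1 nested substitution gives center (1/2, 1/2), radius 1/8
input s5: applying the 2 nested substitutions gives center (9/16, 1/16), radius 1/96
input s4: applying the 2 nested substitutions gives center (9/16, 0), radius 1/96
input s2: applying the 2 nested substitutions gives center (-11/20, 1/2), radius 1/60
input s1: applying the 3 nested substitutions gives center (-23/45, 9/20), radius 1/315
input s3: applying the 3 nested substitutions gives center (-22/45, 83/180), radius 1/360

s1: center (-23/45, 9/20), radius 1/315; s2: center (-11/20, 1/2), radius 1/60; s3: center (-22/45, 83/180), radius 1/360; s4: center (9/16, 0), radius 1/96; s5: center (9/16, 1/16), radius 1/96; s6: center (1/2, 1/2), radius 1/8
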